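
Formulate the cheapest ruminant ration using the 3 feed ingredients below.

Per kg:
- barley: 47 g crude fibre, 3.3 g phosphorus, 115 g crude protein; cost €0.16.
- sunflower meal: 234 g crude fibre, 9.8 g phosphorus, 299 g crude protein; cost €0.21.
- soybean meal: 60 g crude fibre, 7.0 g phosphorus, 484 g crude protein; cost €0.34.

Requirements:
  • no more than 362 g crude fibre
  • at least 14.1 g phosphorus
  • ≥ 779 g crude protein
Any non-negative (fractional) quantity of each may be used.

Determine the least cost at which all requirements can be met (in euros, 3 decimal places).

This is a linear program. Let x1 = kg of barley, x2 = kg of sunflower meal, x3 = kg of soybean meal.
Minimise 0.16x1 + 0.21x2 + 0.34x3 s.t.:
  47x1 + 234x2 + 60x3 ≤ 362   (crude fibre)
  3.3x1 + 9.8x2 + 7x3 ≥ 14.1   (phosphorus)
  115x1 + 299x2 + 484x3 ≥ 779   (crude protein)
  x1, x2, x3 ≥ 0.
At the optimum only sunflower meal, soybean meal are positive (barley = 0). Binding constraints: crude fibre and crude protein.
So sunflower meal = 1.348 kg, soybean meal = 0.7769 kg.
Hence cost = 0.21·1.348 + 0.34·0.7769 = €0.54723.

€0.547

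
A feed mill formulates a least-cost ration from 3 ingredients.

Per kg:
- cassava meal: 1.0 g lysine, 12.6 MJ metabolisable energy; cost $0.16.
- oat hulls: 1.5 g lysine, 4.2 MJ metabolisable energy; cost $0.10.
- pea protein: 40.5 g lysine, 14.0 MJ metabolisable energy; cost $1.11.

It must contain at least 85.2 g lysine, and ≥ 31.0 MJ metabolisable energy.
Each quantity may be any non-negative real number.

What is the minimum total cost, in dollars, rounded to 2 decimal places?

Let x1 = kg of cassava meal, x2 = kg of oat hulls, x3 = kg of pea protein.
Minimise 0.16x1 + 0.1x2 + 1.11x3 s.t.:
  1x1 + 1.5x2 + 40.5x3 ≥ 85.2   (lysine)
  12.6x1 + 4.2x2 + 14x3 ≥ 31   (metabolisable energy)
  x1, x2, x3 ≥ 0.
The minimum-cost mix takes nothing from oat hulls — only cassava meal, pea protein. The lysine and metabolisable energy requirements are met with equality.
Solving gives x1 = 0.1263, x3 = 2.101.
Hence cost = 0.16·0.1263 + 1.11·2.101 = $2.3523.

$2.35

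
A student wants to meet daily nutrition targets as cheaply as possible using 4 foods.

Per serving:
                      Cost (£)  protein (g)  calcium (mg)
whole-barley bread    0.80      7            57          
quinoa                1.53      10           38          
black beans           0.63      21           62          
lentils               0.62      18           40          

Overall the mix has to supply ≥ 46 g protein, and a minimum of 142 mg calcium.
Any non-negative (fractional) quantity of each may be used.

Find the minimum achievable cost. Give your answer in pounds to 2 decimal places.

£1.44

Treat it as an LP. Let x1 = servings of whole-barley bread, x2 = servings of quinoa, x3 = servings of black beans, x4 = servings of lentils.
Minimize 0.8x1 + 1.53x2 + 0.63x3 + 0.62x4 subject to:
  7x1 + 10x2 + 21x3 + 18x4 ≥ 46   (protein)
  57x1 + 38x2 + 62x3 + 40x4 ≥ 142   (calcium)
  x1, x2, x3, x4 ≥ 0.
The minimum-cost mix takes nothing from whole-barley bread, quinoa, lentils — only black beans. Binding constraint: calcium.
Optimal quantities: black beans = 2.29 servings.
Total cost: 0.63·2.29 = 1.4427.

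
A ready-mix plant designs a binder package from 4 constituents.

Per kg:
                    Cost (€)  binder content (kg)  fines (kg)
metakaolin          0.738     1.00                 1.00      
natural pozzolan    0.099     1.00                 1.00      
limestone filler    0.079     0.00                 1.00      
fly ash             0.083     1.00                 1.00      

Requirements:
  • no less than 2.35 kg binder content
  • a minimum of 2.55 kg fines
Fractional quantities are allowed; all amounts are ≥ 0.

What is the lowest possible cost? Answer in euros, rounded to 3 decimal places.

€0.211

Treat it as an LP. Let x1 = kg of metakaolin, x2 = kg of natural pozzolan, x3 = kg of limestone filler, x4 = kg of fly ash.
min 0.738x1 + 0.099x2 + 0.079x3 + 0.083x4 s.t.:
  1x1 + 1x2 + 1x4 ≥ 2.35   (binder content)
  1x1 + 1x2 + 1x3 + 1x4 ≥ 2.55   (fines)
  x1, x2, x3, x4 ≥ 0.
The cheapest feasible vertex uses only limestone filler, fly ash; metakaolin, natural pozzolan are not used. There the binder content and fines constraints are tight.
So limestone filler = 0.2 kg, fly ash = 2.35 kg.
Cost = 0.079·0.2 + 0.083·2.35 = 0.21085.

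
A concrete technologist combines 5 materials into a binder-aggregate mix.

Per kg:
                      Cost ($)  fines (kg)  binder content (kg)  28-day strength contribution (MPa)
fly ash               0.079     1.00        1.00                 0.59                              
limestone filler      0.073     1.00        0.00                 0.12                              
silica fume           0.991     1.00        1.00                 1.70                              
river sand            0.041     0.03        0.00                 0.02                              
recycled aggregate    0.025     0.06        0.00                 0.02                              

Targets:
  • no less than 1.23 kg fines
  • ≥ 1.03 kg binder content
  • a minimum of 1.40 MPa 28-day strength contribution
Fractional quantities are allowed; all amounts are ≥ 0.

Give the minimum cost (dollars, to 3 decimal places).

$0.187

Let x1 = kg of fly ash, x2 = kg of limestone filler, x3 = kg of silica fume, x4 = kg of river sand, x5 = kg of recycled aggregate.
Minimise 0.079x1 + 0.073x2 + 0.991x3 + 0.041x4 + 0.025x5 s.t.:
  1x1 + 1x2 + 1x3 + 0.03x4 + 0.06x5 ≥ 1.23   (fines)
  1x1 + 1x3 ≥ 1.03   (binder content)
  0.59x1 + 0.12x2 + 1.7x3 + 0.02x4 + 0.02x5 ≥ 1.4   (28-day strength contribution)
  x1, x2, x3, x4, x5 ≥ 0.
The optimal basis is {fly ash}; limestone filler, silica fume, river sand, recycled aggregate drop out. The 28-day strength contribution requirement is met with equality.
That vertex is x1 = 2.373.
Hence cost = 0.079·2.373 = $0.18747.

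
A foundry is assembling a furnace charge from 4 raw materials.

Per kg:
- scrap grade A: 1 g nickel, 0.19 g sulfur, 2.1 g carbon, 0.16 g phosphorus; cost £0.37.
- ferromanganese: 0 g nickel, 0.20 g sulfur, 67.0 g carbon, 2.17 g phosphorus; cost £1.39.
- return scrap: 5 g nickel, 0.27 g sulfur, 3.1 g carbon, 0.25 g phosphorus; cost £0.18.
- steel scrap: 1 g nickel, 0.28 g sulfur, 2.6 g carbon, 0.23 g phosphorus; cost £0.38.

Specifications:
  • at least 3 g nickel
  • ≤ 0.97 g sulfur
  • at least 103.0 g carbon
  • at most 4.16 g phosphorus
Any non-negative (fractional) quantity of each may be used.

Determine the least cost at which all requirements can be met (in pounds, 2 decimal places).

Treat it as an LP. Let x1 = kg of scrap grade A, x2 = kg of ferromanganese, x3 = kg of return scrap, x4 = kg of steel scrap.
min 0.37x1 + 1.39x2 + 0.18x3 + 0.38x4 with:
  1x1 + 5x3 + 1x4 ≥ 3   (nickel)
  0.19x1 + 0.2x2 + 0.27x3 + 0.28x4 ≤ 0.97   (sulfur)
  2.1x1 + 67x2 + 3.1x3 + 2.6x4 ≥ 103   (carbon)
  0.16x1 + 2.17x2 + 0.25x3 + 0.23x4 ≤ 4.16   (phosphorus)
  x1, x2, x3, x4 ≥ 0.
The minimum-cost mix takes nothing from scrap grade A, steel scrap — only ferromanganese, return scrap. The nickel and carbon requirements are met with equality.
So ferromanganese = 1.51 kg, return scrap = 0.6 kg.
Hence cost = 1.39·1.51 + 0.18·0.6 = £2.2069.

£2.21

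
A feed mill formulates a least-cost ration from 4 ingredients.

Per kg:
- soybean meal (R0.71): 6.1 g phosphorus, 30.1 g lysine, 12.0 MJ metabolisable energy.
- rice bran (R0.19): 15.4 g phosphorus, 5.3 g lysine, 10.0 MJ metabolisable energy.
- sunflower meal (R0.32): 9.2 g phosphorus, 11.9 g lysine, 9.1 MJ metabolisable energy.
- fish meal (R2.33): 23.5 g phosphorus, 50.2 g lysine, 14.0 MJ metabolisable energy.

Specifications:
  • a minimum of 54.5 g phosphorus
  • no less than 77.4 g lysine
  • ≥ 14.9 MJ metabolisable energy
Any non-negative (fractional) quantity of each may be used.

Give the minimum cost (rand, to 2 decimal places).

R2.00

Let x1 = kg of soybean meal, x2 = kg of rice bran, x3 = kg of sunflower meal, x4 = kg of fish meal.
min 0.71x1 + 0.19x2 + 0.32x3 + 2.33x4 s.t.:
  6.1x1 + 15.4x2 + 9.2x3 + 23.5x4 ≥ 54.5   (phosphorus)
  30.1x1 + 5.3x2 + 11.9x3 + 50.2x4 ≥ 77.4   (lysine)
  12x1 + 10x2 + 9.1x3 + 14x4 ≥ 14.9   (metabolisable energy)
  x1, x2, x3, x4 ≥ 0.
The optimal basis is {soybean meal, rice bran}; sunflower meal, fish meal drop out. There the phosphorus and lysine constraints are tight.
Solving gives x1 = 2.094, x2 = 2.709.
Cost = 0.71·2.094 + 0.19·2.709 = 2.0015.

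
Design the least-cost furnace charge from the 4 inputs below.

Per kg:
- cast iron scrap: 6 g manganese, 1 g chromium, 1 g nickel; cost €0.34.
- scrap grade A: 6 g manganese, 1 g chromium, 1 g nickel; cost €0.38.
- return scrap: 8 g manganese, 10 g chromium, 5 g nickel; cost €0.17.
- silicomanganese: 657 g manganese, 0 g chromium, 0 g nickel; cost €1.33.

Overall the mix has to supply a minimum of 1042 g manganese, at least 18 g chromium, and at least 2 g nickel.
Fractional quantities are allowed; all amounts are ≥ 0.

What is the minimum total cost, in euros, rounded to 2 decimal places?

Let x1 = kg of cast iron scrap, x2 = kg of scrap grade A, x3 = kg of return scrap, x4 = kg of silicomanganese.
min 0.34x1 + 0.38x2 + 0.17x3 + 1.33x4 subject to:
  6x1 + 6x2 + 8x3 + 657x4 ≥ 1042   (manganese)
  1x1 + 1x2 + 10x3 ≥ 18   (chromium)
  1x1 + 1x2 + 5x3 ≥ 2   (nickel)
  x1, x2, x3, x4 ≥ 0.
The cheapest feasible vertex uses only return scrap, silicomanganese; cast iron scrap, scrap grade A are not used. Binding constraints: manganese and chromium.
That vertex is x3 = 1.8, x4 = 1.564.
Hence cost = 0.17·1.8 + 1.33·1.564 = €2.3861.

€2.39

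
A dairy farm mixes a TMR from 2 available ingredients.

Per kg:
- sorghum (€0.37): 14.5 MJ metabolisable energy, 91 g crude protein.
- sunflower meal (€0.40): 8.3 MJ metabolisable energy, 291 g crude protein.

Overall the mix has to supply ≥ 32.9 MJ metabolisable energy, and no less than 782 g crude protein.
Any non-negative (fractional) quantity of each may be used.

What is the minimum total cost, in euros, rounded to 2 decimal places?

€1.29

Let x1 = kg of sorghum, x2 = kg of sunflower meal.
Minimize 0.37x1 + 0.4x2 subject to:
  14.5x1 + 8.3x2 ≥ 32.9   (metabolisable energy)
  91x1 + 291x2 ≥ 782   (crude protein)
  x1, x2 ≥ 0.
Both inputs are positive at the optimum. The metabolisable energy and crude protein requirements are met with equality.
Optimal quantities: sorghum = 0.89 kg, sunflower meal = 2.409 kg.
Cost = 0.37·0.89 + 0.4·2.409 = 1.2929.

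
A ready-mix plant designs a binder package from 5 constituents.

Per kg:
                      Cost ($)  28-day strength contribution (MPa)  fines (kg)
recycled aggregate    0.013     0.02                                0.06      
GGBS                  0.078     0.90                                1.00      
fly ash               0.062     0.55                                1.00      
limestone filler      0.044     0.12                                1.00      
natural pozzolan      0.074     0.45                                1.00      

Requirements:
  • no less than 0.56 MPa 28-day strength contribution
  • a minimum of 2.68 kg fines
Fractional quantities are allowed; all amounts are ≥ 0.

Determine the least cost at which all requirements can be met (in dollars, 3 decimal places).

This is a linear program. Let x1 = kg of recycled aggregate, x2 = kg of GGBS, x3 = kg of fly ash, x4 = kg of limestone filler, x5 = kg of natural pozzolan.
Minimize 0.013x1 + 0.078x2 + 0.062x3 + 0.044x4 + 0.074x5 s.t.:
  0.02x1 + 0.9x2 + 0.55x3 + 0.12x4 + 0.45x5 ≥ 0.56   (28-day strength contribution)
  0.06x1 + 1x2 + 1x3 + 1x4 + 1x5 ≥ 2.68   (fines)
  x1, x2, x3, x4, x5 ≥ 0.
The cheapest feasible vertex uses only fly ash, limestone filler; recycled aggregate, GGBS, natural pozzolan are not used. Binding constraints: 28-day strength contribution and fines.
Solving gives x3 = 0.5544, x4 = 2.126.
Total cost: 0.062·0.5544 + 0.044·2.126 = 0.12792.

$0.128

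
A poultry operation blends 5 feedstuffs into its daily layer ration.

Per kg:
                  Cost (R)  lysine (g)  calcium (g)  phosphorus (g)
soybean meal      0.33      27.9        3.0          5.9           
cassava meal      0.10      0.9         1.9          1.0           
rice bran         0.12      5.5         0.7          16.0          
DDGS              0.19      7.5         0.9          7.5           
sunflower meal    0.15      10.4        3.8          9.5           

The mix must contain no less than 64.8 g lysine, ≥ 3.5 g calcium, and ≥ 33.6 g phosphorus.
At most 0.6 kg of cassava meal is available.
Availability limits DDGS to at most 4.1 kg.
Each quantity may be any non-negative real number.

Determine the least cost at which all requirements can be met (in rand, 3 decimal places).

Let x1 = kg of soybean meal, x2 = kg of cassava meal, x3 = kg of rice bran, x4 = kg of DDGS, x5 = kg of sunflower meal.
Minimize 0.33x1 + 0.1x2 + 0.12x3 + 0.19x4 + 0.15x5 with:
  27.9x1 + 0.9x2 + 5.5x3 + 7.5x4 + 10.4x5 ≥ 64.8   (lysine)
  3x1 + 1.9x2 + 0.7x3 + 0.9x4 + 3.8x5 ≥ 3.5   (calcium)
  5.9x1 + 1x2 + 16x3 + 7.5x4 + 9.5x5 ≥ 33.6   (phosphorus)
  x2 ≤ 0.6
  x4 ≤ 4.1
  x1, x2, x3, x4, x5 ≥ 0.
At the optimum only soybean meal, sunflower meal are positive (cassava meal, rice bran, DDGS = 0). There the lysine and phosphorus constraints are tight.
So soybean meal = 1.307 kg, sunflower meal = 2.725 kg.
Cost = 0.33·1.307 + 0.15·2.725 = 0.84006.

R0.840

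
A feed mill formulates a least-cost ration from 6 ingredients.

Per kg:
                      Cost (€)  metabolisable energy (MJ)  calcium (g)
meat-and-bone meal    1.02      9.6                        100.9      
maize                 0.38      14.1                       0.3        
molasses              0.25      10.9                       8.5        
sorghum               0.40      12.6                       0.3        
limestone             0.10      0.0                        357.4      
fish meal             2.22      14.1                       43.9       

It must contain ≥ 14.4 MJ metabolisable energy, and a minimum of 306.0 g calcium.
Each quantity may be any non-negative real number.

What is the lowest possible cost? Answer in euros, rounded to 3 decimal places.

€0.413

Set it up as a linear program. Let x1 = kg of meat-and-bone meal, x2 = kg of maize, x3 = kg of molasses, x4 = kg of sorghum, x5 = kg of limestone, x6 = kg of fish meal.
Minimise 1.02x1 + 0.38x2 + 0.25x3 + 0.4x4 + 0.1x5 + 2.22x6 s.t.:
  9.6x1 + 14.1x2 + 10.9x3 + 12.6x4 + 14.1x6 ≥ 14.4   (metabolisable energy)
  100.9x1 + 0.3x2 + 8.5x3 + 0.3x4 + 357.4x5 + 43.9x6 ≥ 306   (calcium)
  x1, x2, x3, x4, x5, x6 ≥ 0.
At the optimum only molasses, limestone are positive (meat-and-bone meal, maize, sorghum, fish meal = 0). There the metabolisable energy and calcium constraints are tight.
That vertex is x3 = 1.321, x5 = 0.8248.
Hence cost = 0.25·1.321 + 0.1·0.8248 = €0.41273.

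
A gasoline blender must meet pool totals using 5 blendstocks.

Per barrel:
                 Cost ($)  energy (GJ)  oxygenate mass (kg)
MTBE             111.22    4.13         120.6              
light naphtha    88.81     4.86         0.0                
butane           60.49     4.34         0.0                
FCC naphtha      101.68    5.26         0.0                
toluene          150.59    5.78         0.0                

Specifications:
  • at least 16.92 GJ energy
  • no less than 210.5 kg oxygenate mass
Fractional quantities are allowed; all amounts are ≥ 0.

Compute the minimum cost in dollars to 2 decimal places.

Let x1 = barrels of MTBE, x2 = barrels of light naphtha, x3 = barrels of butane, x4 = barrels of FCC naphtha, x5 = barrels of toluene.
Minimize 111.22x1 + 88.81x2 + 60.49x3 + 101.68x4 + 150.59x5 with:
  4.13x1 + 4.86x2 + 4.34x3 + 5.26x4 + 5.78x5 ≥ 16.92   (energy)
  120.6x1 ≥ 210.5   (oxygenate mass)
  x1, x2, x3, x4, x5 ≥ 0.
The minimum-cost mix takes nothing from light naphtha, FCC naphtha, toluene — only MTBE, butane. There the energy and oxygenate mass constraints are tight.
Optimal quantities: MTBE = 1.7454 barrels, butane = 2.2376 barrels.
Cost = 111.22·1.7454 + 60.49·2.2376 = 329.4758.

$329.48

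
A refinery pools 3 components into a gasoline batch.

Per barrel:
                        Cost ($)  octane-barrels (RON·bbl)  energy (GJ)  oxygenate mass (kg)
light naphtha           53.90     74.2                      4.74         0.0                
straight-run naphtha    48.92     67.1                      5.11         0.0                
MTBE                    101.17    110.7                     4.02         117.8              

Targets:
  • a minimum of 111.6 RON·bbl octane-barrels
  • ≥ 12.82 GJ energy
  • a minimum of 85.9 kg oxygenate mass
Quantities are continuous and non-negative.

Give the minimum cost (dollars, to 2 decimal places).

Set it up as a linear program. Let x1 = barrels of light naphtha, x2 = barrels of straight-run naphtha, x3 = barrels of MTBE.
Minimize 53.9x1 + 48.92x2 + 101.17x3 with:
  74.2x1 + 67.1x2 + 110.7x3 ≥ 111.6   (octane-barrels)
  4.74x1 + 5.11x2 + 4.02x3 ≥ 12.82   (energy)
  117.8x3 ≥ 85.9   (oxygenate mass)
  x1, x2, x3 ≥ 0.
The cheapest feasible vertex uses only straight-run naphtha, MTBE; light naphtha is not used. Binding constraints: energy and oxygenate mass.
So straight-run naphtha = 1.9351 barrels, MTBE = 0.7292 barrels.
Objective = 48.92·1.9351 + 101.17·0.7292 = 168.4383.

$168.44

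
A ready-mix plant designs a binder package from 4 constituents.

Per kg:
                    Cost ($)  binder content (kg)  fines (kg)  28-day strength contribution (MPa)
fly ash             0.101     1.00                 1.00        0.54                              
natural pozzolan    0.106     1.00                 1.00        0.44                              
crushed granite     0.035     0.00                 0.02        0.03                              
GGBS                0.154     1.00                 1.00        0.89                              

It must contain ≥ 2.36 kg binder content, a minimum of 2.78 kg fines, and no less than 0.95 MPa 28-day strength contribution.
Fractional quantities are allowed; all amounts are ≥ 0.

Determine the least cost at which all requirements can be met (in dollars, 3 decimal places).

$0.281

Let x1 = kg of fly ash, x2 = kg of natural pozzolan, x3 = kg of crushed granite, x4 = kg of GGBS.
min 0.101x1 + 0.106x2 + 0.035x3 + 0.154x4 s.t.:
  1x1 + 1x2 + 1x4 ≥ 2.36   (binder content)
  1x1 + 1x2 + 0.02x3 + 1x4 ≥ 2.78   (fines)
  0.54x1 + 0.44x2 + 0.03x3 + 0.89x4 ≥ 0.95   (28-day strength contribution)
  x1, x2, x3, x4 ≥ 0.
The minimum-cost mix takes nothing from natural pozzolan, crushed granite, GGBS — only fly ash. Binding constraint: fines.
That vertex is x1 = 2.78.
Total cost: 0.101·2.78 = 0.28078.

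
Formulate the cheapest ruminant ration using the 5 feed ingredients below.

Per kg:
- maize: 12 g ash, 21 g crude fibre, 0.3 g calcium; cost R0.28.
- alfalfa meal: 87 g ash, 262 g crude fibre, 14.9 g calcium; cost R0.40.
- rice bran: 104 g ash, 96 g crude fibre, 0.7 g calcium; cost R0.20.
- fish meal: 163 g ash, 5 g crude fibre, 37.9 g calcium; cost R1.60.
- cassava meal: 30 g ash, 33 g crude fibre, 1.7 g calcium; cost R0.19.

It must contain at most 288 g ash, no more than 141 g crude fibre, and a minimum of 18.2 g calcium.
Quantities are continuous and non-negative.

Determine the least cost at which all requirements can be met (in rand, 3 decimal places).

Let x1 = kg of maize, x2 = kg of alfalfa meal, x3 = kg of rice bran, x4 = kg of fish meal, x5 = kg of cassava meal.
Minimise 0.28x1 + 0.4x2 + 0.2x3 + 1.6x4 + 0.19x5 s.t.:
  12x1 + 87x2 + 104x3 + 163x4 + 30x5 ≤ 288   (ash)
  21x1 + 262x2 + 96x3 + 5x4 + 33x5 ≤ 141   (crude fibre)
  0.3x1 + 14.9x2 + 0.7x3 + 37.9x4 + 1.7x5 ≥ 18.2   (calcium)
  x1, x2, x3, x4, x5 ≥ 0.
At the optimum only alfalfa meal, fish meal are positive (maize, rice bran, cassava meal = 0). The crude fibre and calcium requirements are met with equality.
Optimal quantities: alfalfa meal = 0.533 kg, fish meal = 0.2707 kg.
Hence cost = 0.4·0.533 + 1.6·0.2707 = R0.64632.

R0.646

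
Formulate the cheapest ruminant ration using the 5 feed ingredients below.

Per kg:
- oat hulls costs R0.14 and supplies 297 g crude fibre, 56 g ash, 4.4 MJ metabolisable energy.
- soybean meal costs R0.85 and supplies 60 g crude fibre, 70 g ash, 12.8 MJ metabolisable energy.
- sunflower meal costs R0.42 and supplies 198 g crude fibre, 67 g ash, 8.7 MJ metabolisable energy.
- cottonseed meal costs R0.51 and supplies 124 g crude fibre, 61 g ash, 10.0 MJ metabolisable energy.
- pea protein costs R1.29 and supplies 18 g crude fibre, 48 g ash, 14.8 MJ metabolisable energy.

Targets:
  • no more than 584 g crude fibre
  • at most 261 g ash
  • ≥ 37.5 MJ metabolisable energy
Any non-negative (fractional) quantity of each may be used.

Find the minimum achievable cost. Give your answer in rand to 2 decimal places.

R1.87

Treat it as an LP. Let x1 = kg of oat hulls, x2 = kg of soybean meal, x3 = kg of sunflower meal, x4 = kg of cottonseed meal, x5 = kg of pea protein.
min 0.14x1 + 0.85x2 + 0.42x3 + 0.51x4 + 1.29x5 with:
  297x1 + 60x2 + 198x3 + 124x4 + 18x5 ≤ 584   (crude fibre)
  56x1 + 70x2 + 67x3 + 61x4 + 48x5 ≤ 261   (ash)
  4.4x1 + 12.8x2 + 8.7x3 + 10x4 + 14.8x5 ≥ 37.5   (metabolisable energy)
  x1, x2, x3, x4, x5 ≥ 0.
The optimal basis is {oat hulls, cottonseed meal}; soybean meal, sunflower meal, pea protein drop out. The crude fibre and metabolisable energy requirements are met with equality.
Optimal quantities: oat hulls = 0.4908 kg, cottonseed meal = 3.534 kg.
Hence cost = 0.14·0.4908 + 0.51·3.534 = R1.8711.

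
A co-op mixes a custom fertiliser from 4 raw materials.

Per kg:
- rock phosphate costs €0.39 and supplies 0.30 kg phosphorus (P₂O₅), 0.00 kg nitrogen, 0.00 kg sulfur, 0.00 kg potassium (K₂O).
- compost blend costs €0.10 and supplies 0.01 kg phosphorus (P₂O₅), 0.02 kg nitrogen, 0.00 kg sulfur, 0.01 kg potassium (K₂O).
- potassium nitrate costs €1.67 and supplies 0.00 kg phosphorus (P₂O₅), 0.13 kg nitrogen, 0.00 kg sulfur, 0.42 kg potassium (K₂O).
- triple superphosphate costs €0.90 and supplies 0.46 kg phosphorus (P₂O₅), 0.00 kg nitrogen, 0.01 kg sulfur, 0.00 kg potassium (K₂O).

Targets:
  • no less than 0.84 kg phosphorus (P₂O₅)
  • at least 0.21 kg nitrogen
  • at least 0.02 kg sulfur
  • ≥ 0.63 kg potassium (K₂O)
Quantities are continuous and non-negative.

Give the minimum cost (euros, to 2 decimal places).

Treat it as an LP. Let x1 = kg of rock phosphate, x2 = kg of compost blend, x3 = kg of potassium nitrate, x4 = kg of triple superphosphate.
Minimise 0.39x1 + 0.1x2 + 1.67x3 + 0.9x4 s.t.:
  0.3x1 + 0.01x2 + 0.46x4 ≥ 0.84   (phosphorus (P₂O₅))
  0.02x2 + 0.13x3 ≥ 0.21   (nitrogen)
  0.01x4 ≥ 0.02   (sulfur)
  0.01x2 + 0.42x3 ≥ 0.63   (potassium (K₂O))
  x1, x2, x3, x4 ≥ 0.
The optimal basis is {compost blend, potassium nitrate, triple superphosphate}; rock phosphate drops out. The nitrogen, sulfur, potassium (K₂O) requirements are met with equality.
Solving gives x2 = 0.8873, x3 = 1.479, x4 = 2.
Hence cost = 0.1·0.8873 + 1.67·1.479 + 0.9·2 = €4.3587.

€4.36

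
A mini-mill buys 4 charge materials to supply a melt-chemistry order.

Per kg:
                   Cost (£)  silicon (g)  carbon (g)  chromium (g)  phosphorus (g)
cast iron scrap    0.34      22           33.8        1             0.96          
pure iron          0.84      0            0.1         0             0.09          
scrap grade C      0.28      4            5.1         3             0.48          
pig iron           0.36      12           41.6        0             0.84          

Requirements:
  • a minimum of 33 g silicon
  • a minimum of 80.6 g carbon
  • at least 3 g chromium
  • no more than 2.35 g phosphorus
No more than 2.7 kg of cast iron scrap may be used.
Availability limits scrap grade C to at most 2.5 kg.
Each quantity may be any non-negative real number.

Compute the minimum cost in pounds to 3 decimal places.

Let x1 = kg of cast iron scrap, x2 = kg of pure iron, x3 = kg of scrap grade C, x4 = kg of pig iron.
Minimise 0.34x1 + 0.84x2 + 0.28x3 + 0.36x4 with:
  22x1 + 4x3 + 12x4 ≥ 33   (silicon)
  33.8x1 + 0.1x2 + 5.1x3 + 41.6x4 ≥ 80.6   (carbon)
  1x1 + 3x3 ≥ 3   (chromium)
  0.96x1 + 0.09x2 + 0.48x3 + 0.84x4 ≤ 2.35   (phosphorus)
  x1 ≤ 2.7
  x3 ≤ 2.5
  x1, x2, x3, x4 ≥ 0.
The optimal basis is {cast iron scrap, scrap grade C, pig iron}; pure iron drops out. The carbon, chromium, phosphorus requirements are met with equality.
So cast iron scrap = 2.2755 kg, scrap grade C = 0.2415 kg, pig iron = 0.059056 kg.
Hence cost = 0.34·2.2755 + 0.28·0.2415 + 0.36·0.059056 = £0.86255.

£0.863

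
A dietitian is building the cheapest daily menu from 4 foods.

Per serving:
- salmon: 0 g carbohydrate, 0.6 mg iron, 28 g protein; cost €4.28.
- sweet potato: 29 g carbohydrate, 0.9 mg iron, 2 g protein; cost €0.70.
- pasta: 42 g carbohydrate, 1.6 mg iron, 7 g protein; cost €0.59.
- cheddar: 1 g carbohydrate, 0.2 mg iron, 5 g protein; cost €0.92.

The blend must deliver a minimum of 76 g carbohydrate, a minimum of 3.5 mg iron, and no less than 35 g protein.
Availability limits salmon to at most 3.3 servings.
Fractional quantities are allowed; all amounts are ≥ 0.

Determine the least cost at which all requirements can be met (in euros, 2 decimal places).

Let x1 = servings of salmon, x2 = servings of sweet potato, x3 = servings of pasta, x4 = servings of cheddar.
Minimize 4.28x1 + 0.7x2 + 0.59x3 + 0.92x4 s.t.:
  29x2 + 42x3 + 1x4 ≥ 76   (carbohydrate)
  0.6x1 + 0.9x2 + 1.6x3 + 0.2x4 ≥ 3.5   (iron)
  28x1 + 2x2 + 7x3 + 5x4 ≥ 35   (protein)
  x1 ≤ 3.3
  x1, x2, x3, x4 ≥ 0.
The optimal basis is {pasta}; salmon, sweet potato, cheddar drop out. The protein requirement is met with equality.
That vertex is x3 = 5.
Objective = 0.59·5 = 2.9500.

€2.95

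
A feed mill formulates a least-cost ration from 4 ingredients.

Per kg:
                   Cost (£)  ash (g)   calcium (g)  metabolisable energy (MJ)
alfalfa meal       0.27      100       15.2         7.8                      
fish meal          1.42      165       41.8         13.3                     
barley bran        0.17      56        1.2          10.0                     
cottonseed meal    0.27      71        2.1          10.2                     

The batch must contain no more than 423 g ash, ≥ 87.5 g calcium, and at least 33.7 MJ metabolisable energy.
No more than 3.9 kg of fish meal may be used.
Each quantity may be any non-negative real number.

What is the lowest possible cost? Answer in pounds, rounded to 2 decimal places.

£2.50

Set it up as a linear program. Let x1 = kg of alfalfa meal, x2 = kg of fish meal, x3 = kg of barley bran, x4 = kg of cottonseed meal.
Minimize 0.27x1 + 1.42x2 + 0.17x3 + 0.27x4 s.t.:
  100x1 + 165x2 + 56x3 + 71x4 ≤ 423   (ash)
  15.2x1 + 41.8x2 + 1.2x3 + 2.1x4 ≥ 87.5   (calcium)
  7.8x1 + 13.3x2 + 10x3 + 10.2x4 ≥ 33.7   (metabolisable energy)
  x2 ≤ 3.9
  x1, x2, x3, x4 ≥ 0.
The minimum-cost mix takes nothing from cottonseed meal — only alfalfa meal, fish meal, barley bran. Binding constraints: ash, calcium, metabolisable energy.
Solving gives x1 = 1.916, x2 = 1.396, x3 = 0.01877.
Cost = 0.27·1.916 + 1.42·1.396 + 0.17·0.01877 = 2.5028.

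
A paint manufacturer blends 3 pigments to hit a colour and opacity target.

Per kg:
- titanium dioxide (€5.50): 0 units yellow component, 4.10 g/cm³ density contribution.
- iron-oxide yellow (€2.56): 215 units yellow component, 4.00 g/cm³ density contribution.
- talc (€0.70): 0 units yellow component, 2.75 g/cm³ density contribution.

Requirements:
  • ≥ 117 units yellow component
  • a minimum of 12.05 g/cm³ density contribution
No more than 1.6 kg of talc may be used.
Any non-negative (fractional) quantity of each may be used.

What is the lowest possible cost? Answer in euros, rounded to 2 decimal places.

€6.02

Let x1 = kg of titanium dioxide, x2 = kg of iron-oxide yellow, x3 = kg of talc.
Minimise 5.5x1 + 2.56x2 + 0.7x3 s.t.:
  215x2 ≥ 117   (yellow component)
  4.1x1 + 4x2 + 2.75x3 ≥ 12.05   (density contribution)
  x3 ≤ 1.6
  x1, x2, x3 ≥ 0.
The cheapest feasible vertex uses only iron-oxide yellow, talc; titanium dioxide is not used. There the density contribution and the talc cap constraints are tight.
That vertex is x2 = 1.913, x3 = 1.6.
Objective = 2.56·1.913 + 0.7·1.6 = 6.0173.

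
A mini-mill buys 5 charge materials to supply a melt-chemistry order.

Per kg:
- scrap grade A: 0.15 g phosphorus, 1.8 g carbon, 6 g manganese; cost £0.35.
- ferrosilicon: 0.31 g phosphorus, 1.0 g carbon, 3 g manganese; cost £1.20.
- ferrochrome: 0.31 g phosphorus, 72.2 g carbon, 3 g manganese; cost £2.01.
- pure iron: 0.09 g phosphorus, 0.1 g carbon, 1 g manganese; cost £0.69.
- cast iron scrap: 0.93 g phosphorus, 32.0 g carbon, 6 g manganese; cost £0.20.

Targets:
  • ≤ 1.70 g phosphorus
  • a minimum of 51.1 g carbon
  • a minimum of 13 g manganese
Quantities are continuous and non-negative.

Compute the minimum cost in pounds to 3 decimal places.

£0.494

Set it up as a linear program. Let x1 = kg of scrap grade A, x2 = kg of ferrosilicon, x3 = kg of ferrochrome, x4 = kg of pure iron, x5 = kg of cast iron scrap.
Minimise 0.35x1 + 1.2x2 + 2.01x3 + 0.69x4 + 0.2x5 s.t.:
  0.15x1 + 0.31x2 + 0.31x3 + 0.09x4 + 0.93x5 ≤ 1.7   (phosphorus)
  1.8x1 + 1x2 + 72.2x3 + 0.1x4 + 32x5 ≥ 51.1   (carbon)
  6x1 + 3x2 + 3x3 + 1x4 + 6x5 ≥ 13   (manganese)
  x1, x2, x3, x4, x5 ≥ 0.
The minimum-cost mix takes nothing from ferrosilicon, ferrochrome, pure iron — only scrap grade A, cast iron scrap. Binding constraints: phosphorus and manganese.
That vertex is x1 = 0.4038, x5 = 1.763.
Objective = 0.35·0.4038 + 0.2·1.763 = 0.49393.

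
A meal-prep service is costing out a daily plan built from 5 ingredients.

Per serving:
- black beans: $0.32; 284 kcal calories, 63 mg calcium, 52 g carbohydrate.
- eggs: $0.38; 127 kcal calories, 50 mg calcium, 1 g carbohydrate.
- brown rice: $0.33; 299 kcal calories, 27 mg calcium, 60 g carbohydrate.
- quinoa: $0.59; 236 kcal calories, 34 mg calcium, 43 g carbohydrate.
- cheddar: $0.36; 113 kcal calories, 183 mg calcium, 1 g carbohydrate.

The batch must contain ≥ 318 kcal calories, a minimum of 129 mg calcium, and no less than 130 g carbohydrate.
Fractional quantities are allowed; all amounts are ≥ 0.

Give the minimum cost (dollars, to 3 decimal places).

Set it up as a linear program. Let x1 = servings of black beans, x2 = servings of eggs, x3 = servings of brown rice, x4 = servings of quinoa, x5 = servings of cheddar.
min 0.32x1 + 0.38x2 + 0.33x3 + 0.59x4 + 0.36x5 subject to:
  284x1 + 127x2 + 299x3 + 236x4 + 113x5 ≥ 318   (calories)
  63x1 + 50x2 + 27x3 + 34x4 + 183x5 ≥ 129   (calcium)
  52x1 + 1x2 + 60x3 + 43x4 + 1x5 ≥ 130   (carbohydrate)
  x1, x2, x3, x4, x5 ≥ 0.
The cheapest feasible vertex uses only black beans, brown rice; eggs, quinoa, cheddar are not used. The calcium and carbohydrate requirements are met with equality.
Optimal quantities: black beans = 1.7803 servings, brown rice = 0.62374 servings.
Total cost: 0.32·1.7803 + 0.33·0.62374 = 0.77553.

$0.776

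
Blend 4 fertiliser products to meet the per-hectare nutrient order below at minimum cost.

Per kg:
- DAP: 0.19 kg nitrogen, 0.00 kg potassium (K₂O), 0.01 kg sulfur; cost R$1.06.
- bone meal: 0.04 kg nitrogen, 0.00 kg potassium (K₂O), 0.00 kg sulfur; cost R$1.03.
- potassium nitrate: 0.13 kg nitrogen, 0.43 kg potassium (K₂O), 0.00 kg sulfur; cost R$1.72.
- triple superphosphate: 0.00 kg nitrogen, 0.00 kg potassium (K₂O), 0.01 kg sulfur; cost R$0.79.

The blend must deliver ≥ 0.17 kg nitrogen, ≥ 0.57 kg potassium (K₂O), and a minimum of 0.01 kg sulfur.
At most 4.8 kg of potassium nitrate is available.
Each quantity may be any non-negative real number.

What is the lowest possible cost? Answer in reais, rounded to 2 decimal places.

R$3.07

Set it up as a linear program. Let x1 = kg of DAP, x2 = kg of bone meal, x3 = kg of potassium nitrate, x4 = kg of triple superphosphate.
Minimize 1.06x1 + 1.03x2 + 1.72x3 + 0.79x4 s.t.:
  0.19x1 + 0.04x2 + 0.13x3 ≥ 0.17   (nitrogen)
  0.43x3 ≥ 0.57   (potassium (K₂O))
  0.01x1 + 0.01x4 ≥ 0.01   (sulfur)
  x3 ≤ 4.8
  x1, x2, x3, x4 ≥ 0.
The cheapest feasible vertex uses only potassium nitrate, triple superphosphate; DAP, bone meal are not used. There the potassium (K₂O) and sulfur constraints are tight.
So potassium nitrate = 1.326 kg, triple superphosphate = 1 kg.
Total cost: 1.72·1.326 + 0.79·1 = 3.0707.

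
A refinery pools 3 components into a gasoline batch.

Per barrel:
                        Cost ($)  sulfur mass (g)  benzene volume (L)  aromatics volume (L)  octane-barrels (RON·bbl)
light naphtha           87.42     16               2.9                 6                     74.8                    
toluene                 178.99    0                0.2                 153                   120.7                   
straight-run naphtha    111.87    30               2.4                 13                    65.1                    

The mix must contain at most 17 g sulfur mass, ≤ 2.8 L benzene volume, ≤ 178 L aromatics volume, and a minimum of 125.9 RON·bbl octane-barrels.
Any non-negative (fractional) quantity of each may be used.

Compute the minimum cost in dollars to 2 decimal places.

$164.76

Set it up as a linear program. Let x1 = barrels of light naphtha, x2 = barrels of toluene, x3 = barrels of straight-run naphtha.
Minimize 87.42x1 + 178.99x2 + 111.87x3 with:
  16x1 + 30x3 ≤ 17   (sulfur mass)
  2.9x1 + 0.2x2 + 2.4x3 ≤ 2.8   (benzene volume)
  6x1 + 153x2 + 13x3 ≤ 178   (aromatics volume)
  74.8x1 + 120.7x2 + 65.1x3 ≥ 125.9   (octane-barrels)
  x1, x2, x3 ≥ 0.
The minimum-cost mix takes nothing from straight-run naphtha — only light naphtha, toluene. There the benzene volume and octane-barrels constraints are tight.
Solving gives x1 = 0.93348, x2 = 0.46459.
Objective = 87.42·0.93348 + 178.99·0.46459 = 164.7618.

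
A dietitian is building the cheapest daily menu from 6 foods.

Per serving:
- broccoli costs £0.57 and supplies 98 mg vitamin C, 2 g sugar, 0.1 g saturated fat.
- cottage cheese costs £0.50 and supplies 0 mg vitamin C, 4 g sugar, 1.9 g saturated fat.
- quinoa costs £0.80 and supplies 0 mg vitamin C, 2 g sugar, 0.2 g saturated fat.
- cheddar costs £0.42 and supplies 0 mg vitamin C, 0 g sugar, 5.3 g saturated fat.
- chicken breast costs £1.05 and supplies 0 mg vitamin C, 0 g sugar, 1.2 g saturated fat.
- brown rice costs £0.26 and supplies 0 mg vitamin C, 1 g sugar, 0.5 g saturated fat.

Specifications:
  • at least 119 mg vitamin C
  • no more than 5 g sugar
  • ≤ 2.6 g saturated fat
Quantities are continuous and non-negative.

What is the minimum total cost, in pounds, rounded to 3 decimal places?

£0.692

This is a linear program. Let x1 = servings of broccoli, x2 = servings of cottage cheese, x3 = servings of quinoa, x4 = servings of cheddar, x5 = servings of chicken breast, x6 = servings of brown rice.
min 0.57x1 + 0.5x2 + 0.8x3 + 0.42x4 + 1.05x5 + 0.26x6 subject to:
  98x1 ≥ 119   (vitamin C)
  2x1 + 4x2 + 2x3 + 1x6 ≤ 5   (sugar)
  0.1x1 + 1.9x2 + 0.2x3 + 5.3x4 + 1.2x5 + 0.5x6 ≤ 2.6   (saturated fat)
  x1, x2, x3, x4, x5, x6 ≥ 0.
The optimal basis is {broccoli}; cottage cheese, quinoa, cheddar, chicken breast, brown rice drop out. The vitamin C requirement is met with equality.
So broccoli = 1.214 servings.
Cost = 0.57·1.214 = 0.69198.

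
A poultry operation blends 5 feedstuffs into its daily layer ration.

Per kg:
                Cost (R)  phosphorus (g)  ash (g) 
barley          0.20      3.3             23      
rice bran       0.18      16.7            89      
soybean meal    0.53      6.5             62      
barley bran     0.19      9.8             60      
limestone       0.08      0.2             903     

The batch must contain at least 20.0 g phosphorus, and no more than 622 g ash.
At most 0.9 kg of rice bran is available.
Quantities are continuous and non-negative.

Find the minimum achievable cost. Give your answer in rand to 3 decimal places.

R0.258

Let x1 = kg of barley, x2 = kg of rice bran, x3 = kg of soybean meal, x4 = kg of barley bran, x5 = kg of limestone.
min 0.2x1 + 0.18x2 + 0.53x3 + 0.19x4 + 0.08x5 with:
  3.3x1 + 16.7x2 + 6.5x3 + 9.8x4 + 0.2x5 ≥ 20   (phosphorus)
  23x1 + 89x2 + 62x3 + 60x4 + 903x5 ≤ 622   (ash)
  x2 ≤ 0.9
  x1, x2, x3, x4, x5 ≥ 0.
The minimum-cost mix takes nothing from barley, soybean meal, limestone — only rice bran, barley bran. Binding constraints: phosphorus and the rice bran cap.
Solving gives x2 = 0.9, x4 = 0.5071.
Objective = 0.18·0.9 + 0.19·0.5071 = 0.25835.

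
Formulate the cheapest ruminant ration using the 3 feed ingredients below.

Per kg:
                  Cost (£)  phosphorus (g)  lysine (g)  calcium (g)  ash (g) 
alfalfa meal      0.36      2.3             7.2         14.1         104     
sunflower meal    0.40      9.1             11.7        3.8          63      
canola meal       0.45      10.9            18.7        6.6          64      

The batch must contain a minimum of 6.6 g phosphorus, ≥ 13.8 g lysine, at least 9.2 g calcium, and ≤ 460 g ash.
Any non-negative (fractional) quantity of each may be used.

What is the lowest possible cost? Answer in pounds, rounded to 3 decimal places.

Let x1 = kg of alfalfa meal, x2 = kg of sunflower meal, x3 = kg of canola meal.
Minimise 0.36x1 + 0.4x2 + 0.45x3 subject to:
  2.3x1 + 9.1x2 + 10.9x3 ≥ 6.6   (phosphorus)
  7.2x1 + 11.7x2 + 18.7x3 ≥ 13.8   (lysine)
  14.1x1 + 3.8x2 + 6.6x3 ≥ 9.2   (calcium)
  104x1 + 63x2 + 64x3 ≤ 460   (ash)
  x1, x2, x3 ≥ 0.
The minimum-cost mix takes nothing from sunflower meal — only alfalfa meal, canola meal. Binding constraints: lysine and calcium.
Solving gives x1 = 0.3746, x3 = 0.5938.
Cost = 0.36·0.3746 + 0.45·0.5938 = 0.40207.

£0.402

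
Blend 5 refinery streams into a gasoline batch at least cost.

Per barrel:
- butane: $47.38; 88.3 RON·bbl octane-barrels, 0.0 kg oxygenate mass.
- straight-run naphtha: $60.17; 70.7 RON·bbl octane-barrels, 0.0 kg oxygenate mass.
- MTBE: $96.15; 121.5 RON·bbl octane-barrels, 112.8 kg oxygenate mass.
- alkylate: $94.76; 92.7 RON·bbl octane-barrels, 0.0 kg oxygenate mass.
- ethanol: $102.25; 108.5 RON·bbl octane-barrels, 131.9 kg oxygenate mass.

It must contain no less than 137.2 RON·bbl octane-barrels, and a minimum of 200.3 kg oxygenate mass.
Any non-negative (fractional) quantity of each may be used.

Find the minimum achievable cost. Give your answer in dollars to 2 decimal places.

Let x1 = barrels of butane, x2 = barrels of straight-run naphtha, x3 = barrels of MTBE, x4 = barrels of alkylate, x5 = barrels of ethanol.
min 47.38x1 + 60.17x2 + 96.15x3 + 94.76x4 + 102.25x5 with:
  88.3x1 + 70.7x2 + 121.5x3 + 92.7x4 + 108.5x5 ≥ 137.2   (octane-barrels)
  112.8x3 + 131.9x5 ≥ 200.3   (oxygenate mass)
  x1, x2, x3, x4, x5 ≥ 0.
The cheapest feasible vertex uses only ethanol; butane, straight-run naphtha, MTBE, alkylate are not used. The oxygenate mass requirement is met with equality.
So ethanol = 1.51857 barrels.
Objective = 102.25·1.51857 = 155.2738.

$155.27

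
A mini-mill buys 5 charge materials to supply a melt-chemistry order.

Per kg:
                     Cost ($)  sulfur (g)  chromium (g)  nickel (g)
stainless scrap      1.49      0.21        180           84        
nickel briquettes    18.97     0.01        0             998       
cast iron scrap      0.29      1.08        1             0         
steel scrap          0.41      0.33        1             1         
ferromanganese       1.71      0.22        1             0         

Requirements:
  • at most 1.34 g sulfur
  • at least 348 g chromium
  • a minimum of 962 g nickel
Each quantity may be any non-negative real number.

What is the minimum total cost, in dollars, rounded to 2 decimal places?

Let x1 = kg of stainless scrap, x2 = kg of nickel briquettes, x3 = kg of cast iron scrap, x4 = kg of steel scrap, x5 = kg of ferromanganese.
Minimize 1.49x1 + 18.97x2 + 0.29x3 + 0.41x4 + 1.71x5 subject to:
  0.21x1 + 0.01x2 + 1.08x3 + 0.33x4 + 0.22x5 ≤ 1.34   (sulfur)
  180x1 + 1x3 + 1x4 + 1x5 ≥ 348   (chromium)
  84x1 + 998x2 + 1x4 ≥ 962   (nickel)
  x1, x2, x3, x4, x5 ≥ 0.
At the optimum only stainless scrap, nickel briquettes are positive (cast iron scrap, steel scrap, ferromanganese = 0). Binding constraints: sulfur and nickel.
So stainless scrap = 6.361 kg, nickel briquettes = 0.4286 kg.
Cost = 1.49·6.361 + 18.97·0.4286 = 17.6084.

$17.61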